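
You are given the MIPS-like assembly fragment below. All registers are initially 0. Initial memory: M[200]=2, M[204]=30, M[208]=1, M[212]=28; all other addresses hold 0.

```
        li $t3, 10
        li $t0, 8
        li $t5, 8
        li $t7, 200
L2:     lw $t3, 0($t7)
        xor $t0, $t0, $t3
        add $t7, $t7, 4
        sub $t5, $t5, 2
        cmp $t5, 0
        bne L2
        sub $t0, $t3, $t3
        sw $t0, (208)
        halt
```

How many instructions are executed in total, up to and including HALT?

after li $t3, 10: $t3=10
after li $t0, 8: $t0=8
after li $t5, 8: $t5=8
after li $t7, 200: $t7=200
after lw $t3, 0($t7): $t3=M[200]=2
after xor $t0, $t0, $t3: $t0=8^2=10
after add $t7, $t7, 4: $t7=200+4=204
after sub $t5, $t5, 2: $t5=8-2=6
cmp $t5, 0  (cmp 6,0)
bne L2: taken
after lw $t3, 0($t7): $t3=M[204]=30
after xor $t0, $t0, $t3: $t0=10^30=20
after add $t7, $t7, 4: $t7=204+4=208
after sub $t5, $t5, 2: $t5=6-2=4
cmp $t5, 0  (cmp 4,0)
bne L2: taken
after lw $t3, 0($t7): $t3=M[208]=1
after xor $t0, $t0, $t3: $t0=20^1=21
after add $t7, $t7, 4: $t7=208+4=212
after sub $t5, $t5, 2: $t5=4-2=2
cmp $t5, 0  (cmp 2,0)
bne L2: taken
after lw $t3, 0($t7): $t3=M[212]=28
after xor $t0, $t0, $t3: $t0=21^28=9
after add $t7, $t7, 4: $t7=212+4=216
after sub $t5, $t5, 2: $t5=2-2=0
cmp $t5, 0  (cmp 0,0)
bne L2: not taken
after sub $t0, $t3, $t3: $t0=28-28=0
sw $t0, (208) → M[208]=0
halt.
Total executed instructions: 31.

31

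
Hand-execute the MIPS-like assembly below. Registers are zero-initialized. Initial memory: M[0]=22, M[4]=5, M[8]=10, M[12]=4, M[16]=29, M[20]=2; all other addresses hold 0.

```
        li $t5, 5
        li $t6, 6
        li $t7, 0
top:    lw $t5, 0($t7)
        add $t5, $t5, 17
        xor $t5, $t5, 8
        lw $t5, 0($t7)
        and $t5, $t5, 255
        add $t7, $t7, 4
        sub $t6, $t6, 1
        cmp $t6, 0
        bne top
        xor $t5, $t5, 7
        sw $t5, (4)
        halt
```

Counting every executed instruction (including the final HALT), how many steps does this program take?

$t5=5
$t6=6
$t7=0
$t5=M[0]=22
$t5=22+17=39
$t5=39^8=47
$t5=M[0]=22
$t5=22&255=22
$t7=0+4=4
$t6=6-1=5
cmp $t6, 0  (cmp 5,0)
bne top: taken
$t5=M[4]=5
$t5=5+17=22
$t5=22^8=30
$t5=M[4]=5
$t5=5&255=5
$t7=4+4=8
$t6=5-1=4
cmp $t6, 0  (cmp 4,0)
bne top: taken
$t5=M[8]=10
$t5=10+17=27
$t5=27^8=19
$t5=M[8]=10
$t5=10&255=10
$t7=8+4=12
$t6=4-1=3
cmp $t6, 0  (cmp 3,0)
bne top: taken
$t5=M[12]=4
$t5=4+17=21
$t5=21^8=29
$t5=M[12]=4
$t5=4&255=4
$t7=12+4=16
$t6=3-1=2
cmp $t6, 0  (cmp 2,0)
bne top: taken
$t5=M[16]=29
$t5=29+17=46
$t5=46^8=38
$t5=M[16]=29
$t5=29&255=29
$t7=16+4=20
$t6=2-1=1
cmp $t6, 0  (cmp 1,0)
bne top: taken
$t5=M[20]=2
$t5=2+17=19
$t5=19^8=27
$t5=M[20]=2
$t5=2&255=2
$t7=20+4=24
$t6=1-1=0
cmp $t6, 0  (cmp 0,0)
bne top: not taken
$t5=2^7=5
sw $t5, (4) → M[4]=5
halt.
Total executed instructions: 60.

60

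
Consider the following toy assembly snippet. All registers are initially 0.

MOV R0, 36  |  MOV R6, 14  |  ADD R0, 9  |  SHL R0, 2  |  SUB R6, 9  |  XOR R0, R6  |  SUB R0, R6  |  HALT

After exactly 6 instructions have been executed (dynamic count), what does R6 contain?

5

R0=36
R6=14
R0=36+9=45
R0=45<<2=180
R6=14-9=5
R0=180^5=177
After step 6: R6 = 5.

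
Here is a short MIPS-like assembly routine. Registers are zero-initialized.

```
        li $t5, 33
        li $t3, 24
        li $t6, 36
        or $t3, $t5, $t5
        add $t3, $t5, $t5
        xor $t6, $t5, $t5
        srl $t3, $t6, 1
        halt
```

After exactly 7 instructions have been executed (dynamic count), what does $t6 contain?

0

after li $t5, 33: $t5=33
after li $t3, 24: $t3=24
after li $t6, 36: $t6=36
after or $t3, $t5, $t5: $t3=33|33=33
after add $t3, $t5, $t5: $t3=33+33=66
after xor $t6, $t5, $t5: $t6=33^33=0
after srl $t3, $t6, 1: $t3=0>>1=0
After step 7: $t6 = 0.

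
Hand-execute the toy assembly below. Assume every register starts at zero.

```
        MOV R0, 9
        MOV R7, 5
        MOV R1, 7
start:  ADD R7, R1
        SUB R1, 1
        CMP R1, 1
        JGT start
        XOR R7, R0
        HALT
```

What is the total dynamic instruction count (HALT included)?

R0=9
R7=5
R1=7
R7=5+7=12
R1=7-1=6
CMP R1, 1  (cmp 6,1)
JGT start: taken
R7=12+6=18
R1=6-1=5
CMP R1, 1  (cmp 5,1)
JGT start: taken
R7=18+5=23
R1=5-1=4
CMP R1, 1  (cmp 4,1)
JGT start: taken
R7=23+4=27
R1=4-1=3
CMP R1, 1  (cmp 3,1)
JGT start: taken
R7=27+3=30
R1=3-1=2
CMP R1, 1  (cmp 2,1)
JGT start: taken
R7=30+2=32
R1=2-1=1
CMP R1, 1  (cmp 1,1)
JGT start: not taken
R7=32^9=41
halt.
Total executed instructions: 29.

29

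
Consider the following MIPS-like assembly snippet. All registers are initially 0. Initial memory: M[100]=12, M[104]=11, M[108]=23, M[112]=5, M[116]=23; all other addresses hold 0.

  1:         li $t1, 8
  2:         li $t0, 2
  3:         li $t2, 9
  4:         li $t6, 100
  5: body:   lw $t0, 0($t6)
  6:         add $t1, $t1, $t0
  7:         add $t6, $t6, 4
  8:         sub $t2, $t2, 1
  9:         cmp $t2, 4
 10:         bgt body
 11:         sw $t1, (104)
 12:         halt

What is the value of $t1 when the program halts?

$t1=8
$t0=2
$t2=9
$t6=100
$t0=M[100]=12
$t1=8+12=20
$t6=100+4=104
$t2=9-1=8
cmp $t2, 4  (cmp 8,4)
bgt body: taken
$t0=M[104]=11
$t1=20+11=31
$t6=104+4=108
$t2=8-1=7
cmp $t2, 4  (cmp 7,4)
bgt body: taken
$t0=M[108]=23
$t1=31+23=54
$t6=108+4=112
$t2=7-1=6
cmp $t2, 4  (cmp 6,4)
bgt body: taken
$t0=M[112]=5
$t1=54+5=59
$t6=112+4=116
$t2=6-1=5
cmp $t2, 4  (cmp 5,4)
bgt body: taken
$t0=M[116]=23
$t1=59+23=82
$t6=116+4=120
$t2=5-1=4
cmp $t2, 4  (cmp 4,4)
bgt body: not taken
sw $t1, (104) → M[104]=82
halt.

82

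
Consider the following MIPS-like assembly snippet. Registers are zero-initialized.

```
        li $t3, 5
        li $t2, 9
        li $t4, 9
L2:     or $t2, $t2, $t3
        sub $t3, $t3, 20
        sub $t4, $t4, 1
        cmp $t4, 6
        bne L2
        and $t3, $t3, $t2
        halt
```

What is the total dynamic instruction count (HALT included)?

20

after li $t3, 5: $t3=5
after li $t2, 9: $t2=9
after li $t4, 9: $t4=9
after or $t2, $t2, $t3: $t2=9|5=13
after sub $t3, $t3, 20: $t3=5-20=-15
after sub $t4, $t4, 1: $t4=9-1=8
cmp $t4, 6  (cmp 8,6)
bne L2: taken
after or $t2, $t2, $t3: $t2=13|(-15)=-3
after sub $t3, $t3, 20: $t3=(-15)-20=-35
after sub $t4, $t4, 1: $t4=8-1=7
cmp $t4, 6  (cmp 7,6)
bne L2: taken
after or $t2, $t2, $t3: $t2=(-3)|(-35)=-3
after sub $t3, $t3, 20: $t3=(-35)-20=-55
after sub $t4, $t4, 1: $t4=7-1=6
cmp $t4, 6  (cmp 6,6)
bne L2: not taken
after and $t3, $t3, $t2: $t3=(-55)&(-3)=-55
halt.
Total executed instructions: 20.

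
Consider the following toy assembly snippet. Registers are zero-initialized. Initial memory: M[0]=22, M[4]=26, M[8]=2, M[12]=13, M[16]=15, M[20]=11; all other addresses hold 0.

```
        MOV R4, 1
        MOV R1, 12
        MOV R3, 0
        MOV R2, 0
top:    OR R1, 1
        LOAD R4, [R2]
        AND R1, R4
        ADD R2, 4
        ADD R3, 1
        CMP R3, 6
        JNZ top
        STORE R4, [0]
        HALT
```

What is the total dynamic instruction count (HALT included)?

48

after MOV R4, 1: R4=1
after MOV R1, 12: R1=12
after MOV R3, 0: R3=0
after MOV R2, 0: R2=0
after OR R1, 1: R1=12|1=13
after LOAD R4, [R2]: R4=M[0]=22
after AND R1, R4: R1=13&22=4
after ADD R2, 4: R2=0+4=4
after ADD R3, 1: R3=0+1=1
CMP R3, 6  (cmp 1,6)
JNZ top: taken
after OR R1, 1: R1=4|1=5
after LOAD R4, [R2]: R4=M[4]=26
after AND R1, R4: R1=5&26=0
after ADD R2, 4: R2=4+4=8
after ADD R3, 1: R3=1+1=2
CMP R3, 6  (cmp 2,6)
JNZ top: taken
after OR R1, 1: R1=0|1=1
after LOAD R4, [R2]: R4=M[8]=2
after AND R1, R4: R1=1&2=0
after ADD R2, 4: R2=8+4=12
after ADD R3, 1: R3=2+1=3
CMP R3, 6  (cmp 3,6)
JNZ top: taken
after OR R1, 1: R1=0|1=1
after LOAD R4, [R2]: R4=M[12]=13
after AND R1, R4: R1=1&13=1
after ADD R2, 4: R2=12+4=16
after ADD R3, 1: R3=3+1=4
CMP R3, 6  (cmp 4,6)
JNZ top: taken
after OR R1, 1: R1=1|1=1
after LOAD R4, [R2]: R4=M[16]=15
after AND R1, R4: R1=1&15=1
after ADD R2, 4: R2=16+4=20
after ADD R3, 1: R3=4+1=5
CMP R3, 6  (cmp 5,6)
JNZ top: taken
after OR R1, 1: R1=1|1=1
after LOAD R4, [R2]: R4=M[20]=11
after AND R1, R4: R1=1&11=1
after ADD R2, 4: R2=20+4=24
after ADD R3, 1: R3=5+1=6
CMP R3, 6  (cmp 6,6)
JNZ top: not taken
STORE R4, [0] → M[0]=11
halt.
Total executed instructions: 48.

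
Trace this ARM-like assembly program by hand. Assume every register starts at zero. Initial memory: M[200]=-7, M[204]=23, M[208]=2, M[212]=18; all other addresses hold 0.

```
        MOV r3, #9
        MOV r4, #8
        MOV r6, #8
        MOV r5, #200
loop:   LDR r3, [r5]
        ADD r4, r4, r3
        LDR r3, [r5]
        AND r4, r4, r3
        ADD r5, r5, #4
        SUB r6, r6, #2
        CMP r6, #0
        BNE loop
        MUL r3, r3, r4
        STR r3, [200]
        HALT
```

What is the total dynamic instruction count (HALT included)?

39

MOV r3, #9 → r3=9
MOV r4, #8 → r4=8
MOV r6, #8 → r6=8
MOV r5, #200 → r5=200
LDR r3, [r5] → r3=M[200]=-7
ADD r4, r4, r3 → r4=8+(-7)=1
LDR r3, [r5] → r3=M[200]=-7
AND r4, r4, r3 → r4=1&(-7)=1
ADD r5, r5, #4 → r5=200+4=204
SUB r6, r6, #2 → r6=8-2=6
CMP r6, #0  (cmp 6,0)
BNE loop: taken
LDR r3, [r5] → r3=M[204]=23
ADD r4, r4, r3 → r4=1+23=24
LDR r3, [r5] → r3=M[204]=23
AND r4, r4, r3 → r4=24&23=16
ADD r5, r5, #4 → r5=204+4=208
SUB r6, r6, #2 → r6=6-2=4
CMP r6, #0  (cmp 4,0)
BNE loop: taken
LDR r3, [r5] → r3=M[208]=2
ADD r4, r4, r3 → r4=16+2=18
LDR r3, [r5] → r3=M[208]=2
AND r4, r4, r3 → r4=18&2=2
ADD r5, r5, #4 → r5=208+4=212
SUB r6, r6, #2 → r6=4-2=2
CMP r6, #0  (cmp 2,0)
BNE loop: taken
LDR r3, [r5] → r3=M[212]=18
ADD r4, r4, r3 → r4=2+18=20
LDR r3, [r5] → r3=M[212]=18
AND r4, r4, r3 → r4=20&18=16
ADD r5, r5, #4 → r5=212+4=216
SUB r6, r6, #2 → r6=2-2=0
CMP r6, #0  (cmp 0,0)
BNE loop: not taken
MUL r3, r3, r4 → r3=18*16=288
STR r3, [200] → M[200]=288
halt.
Total executed instructions: 39.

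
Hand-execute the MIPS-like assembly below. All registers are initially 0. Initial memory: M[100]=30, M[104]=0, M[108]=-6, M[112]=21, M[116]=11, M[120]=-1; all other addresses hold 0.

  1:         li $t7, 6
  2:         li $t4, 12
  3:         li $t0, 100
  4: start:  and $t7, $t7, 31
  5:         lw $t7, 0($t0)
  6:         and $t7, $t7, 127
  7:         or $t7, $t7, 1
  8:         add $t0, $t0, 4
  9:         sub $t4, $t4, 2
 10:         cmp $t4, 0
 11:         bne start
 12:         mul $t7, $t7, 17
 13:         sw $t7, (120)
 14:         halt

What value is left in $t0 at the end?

124

li $t7, 6 → $t7=6
li $t4, 12 → $t4=12
li $t0, 100 → $t0=100
and $t7, $t7, 31 → $t7=6&31=6
lw $t7, 0($t0) → $t7=M[100]=30
and $t7, $t7, 127 → $t7=30&127=30
or $t7, $t7, 1 → $t7=30|1=31
add $t0, $t0, 4 → $t0=100+4=104
sub $t4, $t4, 2 → $t4=12-2=10
cmp $t4, 0  (cmp 10,0)
bne start: taken
and $t7, $t7, 31 → $t7=31&31=31
lw $t7, 0($t0) → $t7=M[104]=0
and $t7, $t7, 127 → $t7=0&127=0
or $t7, $t7, 1 → $t7=0|1=1
add $t0, $t0, 4 → $t0=104+4=108
sub $t4, $t4, 2 → $t4=10-2=8
cmp $t4, 0  (cmp 8,0)
bne start: taken
and $t7, $t7, 31 → $t7=1&31=1
lw $t7, 0($t0) → $t7=M[108]=-6
and $t7, $t7, 127 → $t7=(-6)&127=122
or $t7, $t7, 1 → $t7=122|1=123
add $t0, $t0, 4 → $t0=108+4=112
sub $t4, $t4, 2 → $t4=8-2=6
cmp $t4, 0  (cmp 6,0)
bne start: taken
and $t7, $t7, 31 → $t7=123&31=27
lw $t7, 0($t0) → $t7=M[112]=21
and $t7, $t7, 127 → $t7=21&127=21
or $t7, $t7, 1 → $t7=21|1=21
add $t0, $t0, 4 → $t0=112+4=116
sub $t4, $t4, 2 → $t4=6-2=4
cmp $t4, 0  (cmp 4,0)
bne start: taken
and $t7, $t7, 31 → $t7=21&31=21
lw $t7, 0($t0) → $t7=M[116]=11
and $t7, $t7, 127 → $t7=11&127=11
or $t7, $t7, 1 → $t7=11|1=11
add $t0, $t0, 4 → $t0=116+4=120
sub $t4, $t4, 2 → $t4=4-2=2
cmp $t4, 0  (cmp 2,0)
bne start: taken
and $t7, $t7, 31 → $t7=11&31=11
lw $t7, 0($t0) → $t7=M[120]=-1
and $t7, $t7, 127 → $t7=(-1)&127=127
or $t7, $t7, 1 → $t7=127|1=127
add $t0, $t0, 4 → $t0=120+4=124
sub $t4, $t4, 2 → $t4=2-2=0
cmp $t4, 0  (cmp 0,0)
bne start: not taken
mul $t7, $t7, 17 → $t7=127*17=2159
sw $t7, (120) → M[120]=2159
halt.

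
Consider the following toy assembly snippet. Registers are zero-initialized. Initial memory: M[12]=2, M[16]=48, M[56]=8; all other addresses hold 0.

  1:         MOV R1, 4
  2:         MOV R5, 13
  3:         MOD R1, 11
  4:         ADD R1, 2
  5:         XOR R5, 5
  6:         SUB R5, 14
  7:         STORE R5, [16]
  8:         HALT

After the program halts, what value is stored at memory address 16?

-6

MOV R1, 4 → R1=4
MOV R5, 13 → R5=13
MOD R1, 11 → R1=4%11=4
ADD R1, 2 → R1=4+2=6
XOR R5, 5 → R5=13^5=8
SUB R5, 14 → R5=8-14=-6
STORE R5, [16] → M[16]=-6
halt.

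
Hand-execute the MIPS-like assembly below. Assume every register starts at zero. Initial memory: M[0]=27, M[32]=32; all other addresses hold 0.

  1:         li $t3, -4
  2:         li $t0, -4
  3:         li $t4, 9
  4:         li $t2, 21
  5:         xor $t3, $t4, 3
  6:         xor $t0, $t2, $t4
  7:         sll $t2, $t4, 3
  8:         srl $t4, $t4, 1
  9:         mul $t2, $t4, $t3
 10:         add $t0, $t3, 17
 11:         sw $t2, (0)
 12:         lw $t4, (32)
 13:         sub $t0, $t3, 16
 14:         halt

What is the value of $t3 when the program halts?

li $t3, -4 → $t3=-4
li $t0, -4 → $t0=-4
li $t4, 9 → $t4=9
li $t2, 21 → $t2=21
xor $t3, $t4, 3 → $t3=9^3=10
xor $t0, $t2, $t4 → $t0=21^9=28
sll $t2, $t4, 3 → $t2=9<<3=72
srl $t4, $t4, 1 → $t4=9>>1=4
mul $t2, $t4, $t3 → $t2=4*10=40
add $t0, $t3, 17 → $t0=10+17=27
sw $t2, (0) → M[0]=40
lw $t4, (32) → $t4=M[32]=32
sub $t0, $t3, 16 → $t0=10-16=-6
halt.

10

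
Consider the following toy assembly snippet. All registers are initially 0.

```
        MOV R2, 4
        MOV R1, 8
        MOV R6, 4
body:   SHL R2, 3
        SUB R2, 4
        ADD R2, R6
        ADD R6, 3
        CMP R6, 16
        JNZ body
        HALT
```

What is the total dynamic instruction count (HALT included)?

28

after MOV R2, 4: R2=4
after MOV R1, 8: R1=8
after MOV R6, 4: R6=4
after SHL R2, 3: R2=4<<3=32
after SUB R2, 4: R2=32-4=28
after ADD R2, R6: R2=28+4=32
after ADD R6, 3: R6=4+3=7
CMP R6, 16  (cmp 7,16)
JNZ body: taken
after SHL R2, 3: R2=32<<3=256
after SUB R2, 4: R2=256-4=252
after ADD R2, R6: R2=252+7=259
after ADD R6, 3: R6=7+3=10
CMP R6, 16  (cmp 10,16)
JNZ body: taken
after SHL R2, 3: R2=259<<3=2072
after SUB R2, 4: R2=2072-4=2068
after ADD R2, R6: R2=2068+10=2078
after ADD R6, 3: R6=10+3=13
CMP R6, 16  (cmp 13,16)
JNZ body: taken
after SHL R2, 3: R2=2078<<3=16624
after SUB R2, 4: R2=16624-4=16620
after ADD R2, R6: R2=16620+13=16633
after ADD R6, 3: R6=13+3=16
CMP R6, 16  (cmp 16,16)
JNZ body: not taken
halt.
Total executed instructions: 28.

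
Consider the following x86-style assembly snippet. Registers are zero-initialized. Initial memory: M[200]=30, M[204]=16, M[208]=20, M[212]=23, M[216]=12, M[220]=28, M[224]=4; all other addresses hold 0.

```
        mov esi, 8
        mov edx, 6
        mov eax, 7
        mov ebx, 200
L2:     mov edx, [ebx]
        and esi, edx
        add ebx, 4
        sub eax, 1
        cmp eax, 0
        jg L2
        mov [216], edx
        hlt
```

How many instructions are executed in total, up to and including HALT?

48

mov esi, 8 → esi=8
mov edx, 6 → edx=6
mov eax, 7 → eax=7
mov ebx, 200 → ebx=200
mov edx, [ebx] → edx=M[200]=30
and esi, edx → esi=8&30=8
add ebx, 4 → ebx=200+4=204
sub eax, 1 → eax=7-1=6
cmp eax, 0  (cmp 6,0)
jg L2: taken
mov edx, [ebx] → edx=M[204]=16
and esi, edx → esi=8&16=0
add ebx, 4 → ebx=204+4=208
sub eax, 1 → eax=6-1=5
cmp eax, 0  (cmp 5,0)
jg L2: taken
mov edx, [ebx] → edx=M[208]=20
and esi, edx → esi=0&20=0
add ebx, 4 → ebx=208+4=212
sub eax, 1 → eax=5-1=4
cmp eax, 0  (cmp 4,0)
jg L2: taken
mov edx, [ebx] → edx=M[212]=23
and esi, edx → esi=0&23=0
add ebx, 4 → ebx=212+4=216
sub eax, 1 → eax=4-1=3
cmp eax, 0  (cmp 3,0)
jg L2: taken
mov edx, [ebx] → edx=M[216]=12
and esi, edx → esi=0&12=0
add ebx, 4 → ebx=216+4=220
sub eax, 1 → eax=3-1=2
cmp eax, 0  (cmp 2,0)
jg L2: taken
mov edx, [ebx] → edx=M[220]=28
and esi, edx → esi=0&28=0
add ebx, 4 → ebx=220+4=224
sub eax, 1 → eax=2-1=1
cmp eax, 0  (cmp 1,0)
jg L2: taken
mov edx, [ebx] → edx=M[224]=4
and esi, edx → esi=0&4=0
add ebx, 4 → ebx=224+4=228
sub eax, 1 → eax=1-1=0
cmp eax, 0  (cmp 0,0)
jg L2: not taken
mov [216], edx → M[216]=4
halt.
Total executed instructions: 48.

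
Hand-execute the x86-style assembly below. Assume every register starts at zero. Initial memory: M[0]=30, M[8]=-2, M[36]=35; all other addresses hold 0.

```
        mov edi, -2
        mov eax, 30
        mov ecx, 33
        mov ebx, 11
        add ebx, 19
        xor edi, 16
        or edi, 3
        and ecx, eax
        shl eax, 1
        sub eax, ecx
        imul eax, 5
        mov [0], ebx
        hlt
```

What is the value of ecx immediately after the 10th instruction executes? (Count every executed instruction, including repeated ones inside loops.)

after mov edi, -2: edi=-2
after mov eax, 30: eax=30
after mov ecx, 33: ecx=33
after mov ebx, 11: ebx=11
after add ebx, 19: ebx=11+19=30
after xor edi, 16: edi=(-2)^16=-18
after or edi, 3: edi=(-18)|3=-17
after and ecx, eax: ecx=33&30=0
after shl eax, 1: eax=30<<1=60
after sub eax, ecx: eax=60-0=60
After step 10: ecx = 0.

0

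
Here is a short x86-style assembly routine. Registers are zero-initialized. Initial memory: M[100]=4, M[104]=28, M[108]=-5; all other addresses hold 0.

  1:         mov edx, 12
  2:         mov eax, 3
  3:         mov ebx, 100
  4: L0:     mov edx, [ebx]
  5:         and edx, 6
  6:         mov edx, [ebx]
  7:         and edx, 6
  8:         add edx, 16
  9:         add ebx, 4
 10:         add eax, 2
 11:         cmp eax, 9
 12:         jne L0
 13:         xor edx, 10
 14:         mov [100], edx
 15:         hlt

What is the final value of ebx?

112

after mov edx, 12: edx=12
after mov eax, 3: eax=3
after mov ebx, 100: ebx=100
after mov edx, [ebx]: edx=M[100]=4
after and edx, 6: edx=4&6=4
after mov edx, [ebx]: edx=M[100]=4
after and edx, 6: edx=4&6=4
after add edx, 16: edx=4+16=20
after add ebx, 4: ebx=100+4=104
after add eax, 2: eax=3+2=5
cmp eax, 9  (cmp 5,9)
jne L0: taken
after mov edx, [ebx]: edx=M[104]=28
after and edx, 6: edx=28&6=4
after mov edx, [ebx]: edx=M[104]=28
after and edx, 6: edx=28&6=4
after add edx, 16: edx=4+16=20
after add ebx, 4: ebx=104+4=108
after add eax, 2: eax=5+2=7
cmp eax, 9  (cmp 7,9)
jne L0: taken
after mov edx, [ebx]: edx=M[108]=-5
after and edx, 6: edx=(-5)&6=2
after mov edx, [ebx]: edx=M[108]=-5
after and edx, 6: edx=(-5)&6=2
after add edx, 16: edx=2+16=18
after add ebx, 4: ebx=108+4=112
after add eax, 2: eax=7+2=9
cmp eax, 9  (cmp 9,9)
jne L0: not taken
after xor edx, 10: edx=18^10=24
mov [100], edx → M[100]=24
halt.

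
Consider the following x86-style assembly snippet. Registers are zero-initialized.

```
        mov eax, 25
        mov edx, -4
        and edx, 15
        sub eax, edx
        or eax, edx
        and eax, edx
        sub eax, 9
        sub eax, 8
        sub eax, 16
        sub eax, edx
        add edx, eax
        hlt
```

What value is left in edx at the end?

mov eax, 25 → eax=25
mov edx, -4 → edx=-4
and edx, 15 → edx=(-4)&15=12
sub eax, edx → eax=25-12=13
or eax, edx → eax=13|12=13
and eax, edx → eax=13&12=12
sub eax, 9 → eax=12-9=3
sub eax, 8 → eax=3-8=-5
sub eax, 16 → eax=(-5)-16=-21
sub eax, edx → eax=(-21)-12=-33
add edx, eax → edx=12+(-33)=-21
halt.

-21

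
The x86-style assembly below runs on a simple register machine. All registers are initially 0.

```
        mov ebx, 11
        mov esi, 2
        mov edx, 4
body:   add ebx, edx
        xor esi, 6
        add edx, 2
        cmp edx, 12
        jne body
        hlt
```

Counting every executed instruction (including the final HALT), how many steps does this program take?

ebx=11
esi=2
edx=4
ebx=11+4=15
esi=2^6=4
edx=4+2=6
cmp edx, 12  (cmp 6,12)
jne body: taken
ebx=15+6=21
esi=4^6=2
edx=6+2=8
cmp edx, 12  (cmp 8,12)
jne body: taken
ebx=21+8=29
esi=2^6=4
edx=8+2=10
cmp edx, 12  (cmp 10,12)
jne body: taken
ebx=29+10=39
esi=4^6=2
edx=10+2=12
cmp edx, 12  (cmp 12,12)
jne body: not taken
halt.
Total executed instructions: 24.

24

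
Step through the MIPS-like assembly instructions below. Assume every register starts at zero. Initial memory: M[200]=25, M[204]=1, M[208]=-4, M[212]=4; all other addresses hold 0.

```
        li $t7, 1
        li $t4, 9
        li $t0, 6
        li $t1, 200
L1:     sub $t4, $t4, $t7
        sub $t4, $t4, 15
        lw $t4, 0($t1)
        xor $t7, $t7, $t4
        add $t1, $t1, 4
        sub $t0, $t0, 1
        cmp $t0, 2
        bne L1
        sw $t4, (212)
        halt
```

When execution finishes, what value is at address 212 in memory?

$t7=1
$t4=9
$t0=6
$t1=200
$t4=9-1=8
$t4=8-15=-7
$t4=M[200]=25
$t7=1^25=24
$t1=200+4=204
$t0=6-1=5
cmp $t0, 2  (cmp 5,2)
bne L1: taken
$t4=25-24=1
$t4=1-15=-14
$t4=M[204]=1
$t7=24^1=25
$t1=204+4=208
$t0=5-1=4
cmp $t0, 2  (cmp 4,2)
bne L1: taken
$t4=1-25=-24
$t4=(-24)-15=-39
$t4=M[208]=-4
$t7=25^(-4)=-27
$t1=208+4=212
$t0=4-1=3
cmp $t0, 2  (cmp 3,2)
bne L1: taken
$t4=(-4)-(-27)=23
$t4=23-15=8
$t4=M[212]=4
$t7=(-27)^4=-31
$t1=212+4=216
$t0=3-1=2
cmp $t0, 2  (cmp 2,2)
bne L1: not taken
sw $t4, (212) → M[212]=4
halt.

4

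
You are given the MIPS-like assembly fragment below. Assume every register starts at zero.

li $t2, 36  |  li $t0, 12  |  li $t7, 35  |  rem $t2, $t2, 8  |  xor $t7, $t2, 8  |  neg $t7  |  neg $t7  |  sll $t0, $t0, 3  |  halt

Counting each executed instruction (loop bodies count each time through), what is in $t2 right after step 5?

4

li $t2, 36 → $t2=36
li $t0, 12 → $t0=12
li $t7, 35 → $t7=35
rem $t2, $t2, 8 → $t2=36%8=4
xor $t7, $t2, 8 → $t7=4^8=12
After step 5: $t2 = 4.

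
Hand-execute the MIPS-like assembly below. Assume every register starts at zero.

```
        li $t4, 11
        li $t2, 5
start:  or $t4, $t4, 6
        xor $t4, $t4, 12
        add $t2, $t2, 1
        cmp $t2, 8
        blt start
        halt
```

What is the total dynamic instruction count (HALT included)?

$t4=11
$t2=5
$t4=11|6=15
$t4=15^12=3
$t2=5+1=6
cmp $t2, 8  (cmp 6,8)
blt start: taken
$t4=3|6=7
$t4=7^12=11
$t2=6+1=7
cmp $t2, 8  (cmp 7,8)
blt start: taken
$t4=11|6=15
$t4=15^12=3
$t2=7+1=8
cmp $t2, 8  (cmp 8,8)
blt start: not taken
halt.
Total executed instructions: 18.

18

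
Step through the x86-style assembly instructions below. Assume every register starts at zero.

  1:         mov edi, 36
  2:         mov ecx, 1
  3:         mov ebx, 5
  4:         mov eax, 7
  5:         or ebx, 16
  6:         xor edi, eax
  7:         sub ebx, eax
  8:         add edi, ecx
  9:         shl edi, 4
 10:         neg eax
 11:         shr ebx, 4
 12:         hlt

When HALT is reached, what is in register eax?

edi=36
ecx=1
ebx=5
eax=7
ebx=5|16=21
edi=36^7=35
ebx=21-7=14
edi=35+1=36
edi=36<<4=576
eax=-(7)=-7
ebx=14>>4=0
halt.

-7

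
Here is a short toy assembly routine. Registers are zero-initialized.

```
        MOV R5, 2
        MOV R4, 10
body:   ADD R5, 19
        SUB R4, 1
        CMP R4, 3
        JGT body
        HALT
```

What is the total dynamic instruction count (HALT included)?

MOV R5, 2 → R5=2
MOV R4, 10 → R4=10
ADD R5, 19 → R5=2+19=21
SUB R4, 1 → R4=10-1=9
CMP R4, 3  (cmp 9,3)
JGT body: taken
ADD R5, 19 → R5=21+19=40
SUB R4, 1 → R4=9-1=8
CMP R4, 3  (cmp 8,3)
JGT body: taken
ADD R5, 19 → R5=40+19=59
SUB R4, 1 → R4=8-1=7
CMP R4, 3  (cmp 7,3)
JGT body: taken
ADD R5, 19 → R5=59+19=78
SUB R4, 1 → R4=7-1=6
CMP R4, 3  (cmp 6,3)
JGT body: taken
ADD R5, 19 → R5=78+19=97
SUB R4, 1 → R4=6-1=5
CMP R4, 3  (cmp 5,3)
JGT body: taken
ADD R5, 19 → R5=97+19=116
SUB R4, 1 → R4=5-1=4
CMP R4, 3  (cmp 4,3)
JGT body: taken
ADD R5, 19 → R5=116+19=135
SUB R4, 1 → R4=4-1=3
CMP R4, 3  (cmp 3,3)
JGT body: not taken
halt.
Total executed instructions: 31.

31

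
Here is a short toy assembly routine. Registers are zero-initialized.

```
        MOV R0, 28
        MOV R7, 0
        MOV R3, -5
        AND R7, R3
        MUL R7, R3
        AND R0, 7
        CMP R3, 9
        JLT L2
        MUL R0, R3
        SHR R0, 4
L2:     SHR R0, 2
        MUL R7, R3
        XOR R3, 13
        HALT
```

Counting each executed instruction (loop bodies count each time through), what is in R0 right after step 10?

1

after MOV R0, 28: R0=28
after MOV R7, 0: R7=0
after MOV R3, -5: R3=-5
after AND R7, R3: R7=0&(-5)=0
after MUL R7, R3: R7=0*(-5)=0
after AND R0, 7: R0=28&7=4
CMP R3, 9  (cmp -5,9)
JLT L2: taken
after SHR R0, 2: R0=4>>2=1
after MUL R7, R3: R7=0*(-5)=0
After step 10: R0 = 1.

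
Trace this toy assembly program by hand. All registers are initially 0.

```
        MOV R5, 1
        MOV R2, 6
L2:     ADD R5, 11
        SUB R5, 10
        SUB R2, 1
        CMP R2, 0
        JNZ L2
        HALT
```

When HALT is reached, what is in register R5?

R5=1
R2=6
R5=1+11=12
R5=12-10=2
R2=6-1=5
CMP R2, 0  (cmp 5,0)
JNZ L2: taken
R5=2+11=13
R5=13-10=3
R2=5-1=4
CMP R2, 0  (cmp 4,0)
JNZ L2: taken
R5=3+11=14
R5=14-10=4
R2=4-1=3
CMP R2, 0  (cmp 3,0)
JNZ L2: taken
R5=4+11=15
R5=15-10=5
R2=3-1=2
CMP R2, 0  (cmp 2,0)
JNZ L2: taken
R5=5+11=16
R5=16-10=6
R2=2-1=1
CMP R2, 0  (cmp 1,0)
JNZ L2: taken
R5=6+11=17
R5=17-10=7
R2=1-1=0
CMP R2, 0  (cmp 0,0)
JNZ L2: not taken
halt.

7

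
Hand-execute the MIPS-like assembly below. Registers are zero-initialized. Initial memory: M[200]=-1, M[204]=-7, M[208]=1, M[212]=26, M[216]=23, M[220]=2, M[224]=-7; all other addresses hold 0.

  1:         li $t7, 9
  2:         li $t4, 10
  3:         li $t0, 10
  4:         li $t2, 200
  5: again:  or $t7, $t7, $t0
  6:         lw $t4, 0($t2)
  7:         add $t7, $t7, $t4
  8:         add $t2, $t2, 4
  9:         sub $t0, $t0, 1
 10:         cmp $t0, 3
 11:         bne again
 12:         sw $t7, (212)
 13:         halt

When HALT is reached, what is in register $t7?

70

after li $t7, 9: $t7=9
after li $t4, 10: $t4=10
after li $t0, 10: $t0=10
after li $t2, 200: $t2=200
after or $t7, $t7, $t0: $t7=9|10=11
after lw $t4, 0($t2): $t4=M[200]=-1
after add $t7, $t7, $t4: $t7=11+(-1)=10
after add $t2, $t2, 4: $t2=200+4=204
after sub $t0, $t0, 1: $t0=10-1=9
cmp $t0, 3  (cmp 9,3)
bne again: taken
after or $t7, $t7, $t0: $t7=10|9=11
after lw $t4, 0($t2): $t4=M[204]=-7
after add $t7, $t7, $t4: $t7=11+(-7)=4
after add $t2, $t2, 4: $t2=204+4=208
after sub $t0, $t0, 1: $t0=9-1=8
cmp $t0, 3  (cmp 8,3)
bne again: taken
after or $t7, $t7, $t0: $t7=4|8=12
after lw $t4, 0($t2): $t4=M[208]=1
after add $t7, $t7, $t4: $t7=12+1=13
after add $t2, $t2, 4: $t2=208+4=212
after sub $t0, $t0, 1: $t0=8-1=7
cmp $t0, 3  (cmp 7,3)
bne again: taken
after or $t7, $t7, $t0: $t7=13|7=15
after lw $t4, 0($t2): $t4=M[212]=26
after add $t7, $t7, $t4: $t7=15+26=41
after add $t2, $t2, 4: $t2=212+4=216
after sub $t0, $t0, 1: $t0=7-1=6
cmp $t0, 3  (cmp 6,3)
bne again: taken
after or $t7, $t7, $t0: $t7=41|6=47
after lw $t4, 0($t2): $t4=M[216]=23
after add $t7, $t7, $t4: $t7=47+23=70
after add $t2, $t2, 4: $t2=216+4=220
after sub $t0, $t0, 1: $t0=6-1=5
cmp $t0, 3  (cmp 5,3)
bne again: taken
after or $t7, $t7, $t0: $t7=70|5=71
after lw $t4, 0($t2): $t4=M[220]=2
after add $t7, $t7, $t4: $t7=71+2=73
after add $t2, $t2, 4: $t2=220+4=224
after sub $t0, $t0, 1: $t0=5-1=4
cmp $t0, 3  (cmp 4,3)
bne again: taken
after or $t7, $t7, $t0: $t7=73|4=77
after lw $t4, 0($t2): $t4=M[224]=-7
after add $t7, $t7, $t4: $t7=77+(-7)=70
after add $t2, $t2, 4: $t2=224+4=228
after sub $t0, $t0, 1: $t0=4-1=3
cmp $t0, 3  (cmp 3,3)
bne again: not taken
sw $t7, (212) → M[212]=70
halt.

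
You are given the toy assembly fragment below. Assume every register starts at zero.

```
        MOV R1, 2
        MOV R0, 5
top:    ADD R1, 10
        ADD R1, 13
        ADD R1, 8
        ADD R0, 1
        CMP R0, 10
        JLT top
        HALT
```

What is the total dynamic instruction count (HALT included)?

33

MOV R1, 2 → R1=2
MOV R0, 5 → R0=5
ADD R1, 10 → R1=2+10=12
ADD R1, 13 → R1=12+13=25
ADD R1, 8 → R1=25+8=33
ADD R0, 1 → R0=5+1=6
CMP R0, 10  (cmp 6,10)
JLT top: taken
ADD R1, 10 → R1=33+10=43
ADD R1, 13 → R1=43+13=56
ADD R1, 8 → R1=56+8=64
ADD R0, 1 → R0=6+1=7
CMP R0, 10  (cmp 7,10)
JLT top: taken
ADD R1, 10 → R1=64+10=74
ADD R1, 13 → R1=74+13=87
ADD R1, 8 → R1=87+8=95
ADD R0, 1 → R0=7+1=8
CMP R0, 10  (cmp 8,10)
JLT top: taken
ADD R1, 10 → R1=95+10=105
ADD R1, 13 → R1=105+13=118
ADD R1, 8 → R1=118+8=126
ADD R0, 1 → R0=8+1=9
CMP R0, 10  (cmp 9,10)
JLT top: taken
ADD R1, 10 → R1=126+10=136
ADD R1, 13 → R1=136+13=149
ADD R1, 8 → R1=149+8=157
ADD R0, 1 → R0=9+1=10
CMP R0, 10  (cmp 10,10)
JLT top: not taken
halt.
Total executed instructions: 33.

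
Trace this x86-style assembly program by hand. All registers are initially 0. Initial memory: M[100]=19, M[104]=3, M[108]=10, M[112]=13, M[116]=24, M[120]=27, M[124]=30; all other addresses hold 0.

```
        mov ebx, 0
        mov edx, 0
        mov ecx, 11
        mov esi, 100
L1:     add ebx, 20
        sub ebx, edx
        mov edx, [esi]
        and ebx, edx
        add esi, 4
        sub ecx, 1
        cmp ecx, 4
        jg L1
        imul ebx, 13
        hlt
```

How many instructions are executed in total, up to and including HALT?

62

ebx=0
edx=0
ecx=11
esi=100
ebx=0+20=20
ebx=20-0=20
edx=M[100]=19
ebx=20&19=16
esi=100+4=104
ecx=11-1=10
cmp ecx, 4  (cmp 10,4)
jg L1: taken
ebx=16+20=36
ebx=36-19=17
edx=M[104]=3
ebx=17&3=1
esi=104+4=108
ecx=10-1=9
cmp ecx, 4  (cmp 9,4)
jg L1: taken
ebx=1+20=21
ebx=21-3=18
edx=M[108]=10
ebx=18&10=2
esi=108+4=112
ecx=9-1=8
cmp ecx, 4  (cmp 8,4)
jg L1: taken
ebx=2+20=22
ebx=22-10=12
edx=M[112]=13
ebx=12&13=12
esi=112+4=116
ecx=8-1=7
cmp ecx, 4  (cmp 7,4)
jg L1: taken
ebx=12+20=32
ebx=32-13=19
edx=M[116]=24
ebx=19&24=16
esi=116+4=120
ecx=7-1=6
cmp ecx, 4  (cmp 6,4)
jg L1: taken
ebx=16+20=36
ebx=36-24=12
edx=M[120]=27
ebx=12&27=8
esi=120+4=124
ecx=6-1=5
cmp ecx, 4  (cmp 5,4)
jg L1: taken
ebx=8+20=28
ebx=28-27=1
edx=M[124]=30
ebx=1&30=0
esi=124+4=128
ecx=5-1=4
cmp ecx, 4  (cmp 4,4)
jg L1: not taken
ebx=0*13=0
halt.
Total executed instructions: 62.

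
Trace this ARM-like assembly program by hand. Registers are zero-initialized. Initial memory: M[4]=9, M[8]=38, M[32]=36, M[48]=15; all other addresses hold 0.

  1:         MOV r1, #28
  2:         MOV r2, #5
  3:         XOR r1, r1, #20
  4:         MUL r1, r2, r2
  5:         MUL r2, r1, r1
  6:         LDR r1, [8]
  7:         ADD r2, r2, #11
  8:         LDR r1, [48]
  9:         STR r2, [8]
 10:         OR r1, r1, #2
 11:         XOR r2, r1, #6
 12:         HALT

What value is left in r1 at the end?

MOV r1, #28 → r1=28
MOV r2, #5 → r2=5
XOR r1, r1, #20 → r1=28^20=8
MUL r1, r2, r2 → r1=5*5=25
MUL r2, r1, r1 → r2=25*25=625
LDR r1, [8] → r1=M[8]=38
ADD r2, r2, #11 → r2=625+11=636
LDR r1, [48] → r1=M[48]=15
STR r2, [8] → M[8]=636
OR r1, r1, #2 → r1=15|2=15
XOR r2, r1, #6 → r2=15^6=9
halt.

15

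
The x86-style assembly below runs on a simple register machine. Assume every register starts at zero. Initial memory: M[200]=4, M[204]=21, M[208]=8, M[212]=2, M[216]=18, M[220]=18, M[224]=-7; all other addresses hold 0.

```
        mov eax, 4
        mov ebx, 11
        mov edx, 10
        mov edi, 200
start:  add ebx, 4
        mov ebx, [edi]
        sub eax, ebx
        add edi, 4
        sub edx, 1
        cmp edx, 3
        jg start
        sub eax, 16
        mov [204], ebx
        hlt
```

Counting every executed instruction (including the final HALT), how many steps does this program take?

56

eax=4
ebx=11
edx=10
edi=200
ebx=11+4=15
ebx=M[200]=4
eax=4-4=0
edi=200+4=204
edx=10-1=9
cmp edx, 3  (cmp 9,3)
jg start: taken
ebx=4+4=8
ebx=M[204]=21
eax=0-21=-21
edi=204+4=208
edx=9-1=8
cmp edx, 3  (cmp 8,3)
jg start: taken
ebx=21+4=25
ebx=M[208]=8
eax=(-21)-8=-29
edi=208+4=212
edx=8-1=7
cmp edx, 3  (cmp 7,3)
jg start: taken
ebx=8+4=12
ebx=M[212]=2
eax=(-29)-2=-31
edi=212+4=216
edx=7-1=6
cmp edx, 3  (cmp 6,3)
jg start: taken
ebx=2+4=6
ebx=M[216]=18
eax=(-31)-18=-49
edi=216+4=220
edx=6-1=5
cmp edx, 3  (cmp 5,3)
jg start: taken
ebx=18+4=22
ebx=M[220]=18
eax=(-49)-18=-67
edi=220+4=224
edx=5-1=4
cmp edx, 3  (cmp 4,3)
jg start: taken
ebx=18+4=22
ebx=M[224]=-7
eax=(-67)-(-7)=-60
edi=224+4=228
edx=4-1=3
cmp edx, 3  (cmp 3,3)
jg start: not taken
eax=(-60)-16=-76
mov [204], ebx → M[204]=-7
halt.
Total executed instructions: 56.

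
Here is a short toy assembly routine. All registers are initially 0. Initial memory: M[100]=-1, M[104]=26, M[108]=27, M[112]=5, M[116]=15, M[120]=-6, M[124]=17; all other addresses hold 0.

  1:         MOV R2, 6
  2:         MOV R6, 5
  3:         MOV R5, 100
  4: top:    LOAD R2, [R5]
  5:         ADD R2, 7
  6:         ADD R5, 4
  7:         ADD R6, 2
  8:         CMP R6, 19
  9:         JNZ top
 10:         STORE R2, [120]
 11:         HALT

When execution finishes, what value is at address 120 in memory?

24

after MOV R2, 6: R2=6
after MOV R6, 5: R6=5
after MOV R5, 100: R5=100
after LOAD R2, [R5]: R2=M[100]=-1
after ADD R2, 7: R2=(-1)+7=6
after ADD R5, 4: R5=100+4=104
after ADD R6, 2: R6=5+2=7
CMP R6, 19  (cmp 7,19)
JNZ top: taken
after LOAD R2, [R5]: R2=M[104]=26
after ADD R2, 7: R2=26+7=33
after ADD R5, 4: R5=104+4=108
after ADD R6, 2: R6=7+2=9
CMP R6, 19  (cmp 9,19)
JNZ top: taken
after LOAD R2, [R5]: R2=M[108]=27
after ADD R2, 7: R2=27+7=34
after ADD R5, 4: R5=108+4=112
after ADD R6, 2: R6=9+2=11
CMP R6, 19  (cmp 11,19)
JNZ top: taken
after LOAD R2, [R5]: R2=M[112]=5
after ADD R2, 7: R2=5+7=12
after ADD R5, 4: R5=112+4=116
after ADD R6, 2: R6=11+2=13
CMP R6, 19  (cmp 13,19)
JNZ top: taken
after LOAD R2, [R5]: R2=M[116]=15
after ADD R2, 7: R2=15+7=22
after ADD R5, 4: R5=116+4=120
after ADD R6, 2: R6=13+2=15
CMP R6, 19  (cmp 15,19)
JNZ top: taken
after LOAD R2, [R5]: R2=M[120]=-6
after ADD R2, 7: R2=(-6)+7=1
after ADD R5, 4: R5=120+4=124
after ADD R6, 2: R6=15+2=17
CMP R6, 19  (cmp 17,19)
JNZ top: taken
after LOAD R2, [R5]: R2=M[124]=17
after ADD R2, 7: R2=17+7=24
after ADD R5, 4: R5=124+4=128
after ADD R6, 2: R6=17+2=19
CMP R6, 19  (cmp 19,19)
JNZ top: not taken
STORE R2, [120] → M[120]=24
halt.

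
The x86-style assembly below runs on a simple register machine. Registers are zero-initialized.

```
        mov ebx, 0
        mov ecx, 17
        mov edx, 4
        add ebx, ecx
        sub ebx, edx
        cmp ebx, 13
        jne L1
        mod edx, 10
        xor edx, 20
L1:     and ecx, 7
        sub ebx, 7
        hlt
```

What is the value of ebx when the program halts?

after mov ebx, 0: ebx=0
after mov ecx, 17: ecx=17
after mov edx, 4: edx=4
after add ebx, ecx: ebx=0+17=17
after sub ebx, edx: ebx=17-4=13
cmp ebx, 13  (cmp 13,13)
jne L1: not taken
after mod edx, 10: edx=4%10=4
after xor edx, 20: edx=4^20=16
after and ecx, 7: ecx=17&7=1
after sub ebx, 7: ebx=13-7=6
halt.

6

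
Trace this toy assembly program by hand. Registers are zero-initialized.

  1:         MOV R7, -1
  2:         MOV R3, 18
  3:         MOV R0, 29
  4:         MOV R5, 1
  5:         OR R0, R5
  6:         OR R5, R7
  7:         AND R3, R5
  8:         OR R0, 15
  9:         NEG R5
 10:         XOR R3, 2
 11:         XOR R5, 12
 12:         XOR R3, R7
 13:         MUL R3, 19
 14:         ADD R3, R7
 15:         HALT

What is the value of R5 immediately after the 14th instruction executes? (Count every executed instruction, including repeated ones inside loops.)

13

after MOV R7, -1: R7=-1
after MOV R3, 18: R3=18
after MOV R0, 29: R0=29
after MOV R5, 1: R5=1
after OR R0, R5: R0=29|1=29
after OR R5, R7: R5=1|(-1)=-1
after AND R3, R5: R3=18&(-1)=18
after OR R0, 15: R0=29|15=31
after NEG R5: R5=-(-1)=1
after XOR R3, 2: R3=18^2=16
after XOR R5, 12: R5=1^12=13
after XOR R3, R7: R3=16^(-1)=-17
after MUL R3, 19: R3=(-17)*19=-323
after ADD R3, R7: R3=(-323)+(-1)=-324
After step 14: R5 = 13.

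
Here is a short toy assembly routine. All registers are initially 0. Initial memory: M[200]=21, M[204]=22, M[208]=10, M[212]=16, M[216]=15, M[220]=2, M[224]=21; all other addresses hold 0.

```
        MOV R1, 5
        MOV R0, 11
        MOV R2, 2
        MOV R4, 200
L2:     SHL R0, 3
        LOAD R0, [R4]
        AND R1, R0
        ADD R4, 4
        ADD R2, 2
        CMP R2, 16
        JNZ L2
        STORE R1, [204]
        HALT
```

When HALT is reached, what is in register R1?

R1=5
R0=11
R2=2
R4=200
R0=11<<3=88
R0=M[200]=21
R1=5&21=5
R4=200+4=204
R2=2+2=4
CMP R2, 16  (cmp 4,16)
JNZ L2: taken
R0=21<<3=168
R0=M[204]=22
R1=5&22=4
R4=204+4=208
R2=4+2=6
CMP R2, 16  (cmp 6,16)
JNZ L2: taken
R0=22<<3=176
R0=M[208]=10
R1=4&10=0
R4=208+4=212
R2=6+2=8
CMP R2, 16  (cmp 8,16)
JNZ L2: taken
R0=10<<3=80
R0=M[212]=16
R1=0&16=0
R4=212+4=216
R2=8+2=10
CMP R2, 16  (cmp 10,16)
JNZ L2: taken
R0=16<<3=128
R0=M[216]=15
R1=0&15=0
R4=216+4=220
R2=10+2=12
CMP R2, 16  (cmp 12,16)
JNZ L2: taken
R0=15<<3=120
R0=M[220]=2
R1=0&2=0
R4=220+4=224
R2=12+2=14
CMP R2, 16  (cmp 14,16)
JNZ L2: taken
R0=2<<3=16
R0=M[224]=21
R1=0&21=0
R4=224+4=228
R2=14+2=16
CMP R2, 16  (cmp 16,16)
JNZ L2: not taken
STORE R1, [204] → M[204]=0
halt.

0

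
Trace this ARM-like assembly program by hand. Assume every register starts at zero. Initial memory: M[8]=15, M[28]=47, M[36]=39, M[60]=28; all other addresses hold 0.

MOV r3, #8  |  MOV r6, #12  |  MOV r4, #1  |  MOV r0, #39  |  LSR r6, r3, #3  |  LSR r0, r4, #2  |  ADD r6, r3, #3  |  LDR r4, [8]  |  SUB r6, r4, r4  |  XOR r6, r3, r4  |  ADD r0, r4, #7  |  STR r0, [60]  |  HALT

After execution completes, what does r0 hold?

after MOV r3, #8: r3=8
after MOV r6, #12: r6=12
after MOV r4, #1: r4=1
after MOV r0, #39: r0=39
after LSR r6, r3, #3: r6=8>>3=1
after LSR r0, r4, #2: r0=1>>2=0
after ADD r6, r3, #3: r6=8+3=11
after LDR r4, [8]: r4=M[8]=15
after SUB r6, r4, r4: r6=15-15=0
after XOR r6, r3, r4: r6=8^15=7
after ADD r0, r4, #7: r0=15+7=22
STR r0, [60] → M[60]=22
halt.

22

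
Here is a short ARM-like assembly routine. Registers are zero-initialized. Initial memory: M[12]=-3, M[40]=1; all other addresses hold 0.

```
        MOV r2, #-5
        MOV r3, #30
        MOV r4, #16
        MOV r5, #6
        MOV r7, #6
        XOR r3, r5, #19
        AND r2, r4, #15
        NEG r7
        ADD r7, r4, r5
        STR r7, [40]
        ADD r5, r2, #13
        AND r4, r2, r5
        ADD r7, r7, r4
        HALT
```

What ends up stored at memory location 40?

22

MOV r2, #-5 → r2=-5
MOV r3, #30 → r3=30
MOV r4, #16 → r4=16
MOV r5, #6 → r5=6
MOV r7, #6 → r7=6
XOR r3, r5, #19 → r3=6^19=21
AND r2, r4, #15 → r2=16&15=0
NEG r7 → r7=-(6)=-6
ADD r7, r4, r5 → r7=16+6=22
STR r7, [40] → M[40]=22
ADD r5, r2, #13 → r5=0+13=13
AND r4, r2, r5 → r4=0&13=0
ADD r7, r7, r4 → r7=22+0=22
halt.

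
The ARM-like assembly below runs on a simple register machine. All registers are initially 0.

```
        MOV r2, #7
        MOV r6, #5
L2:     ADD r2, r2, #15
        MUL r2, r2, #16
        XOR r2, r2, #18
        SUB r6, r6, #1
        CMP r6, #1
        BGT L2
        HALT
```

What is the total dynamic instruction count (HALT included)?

after MOV r2, #7: r2=7
after MOV r6, #5: r6=5
after ADD r2, r2, #15: r2=7+15=22
after MUL r2, r2, #16: r2=22*16=352
after XOR r2, r2, #18: r2=352^18=370
after SUB r6, r6, #1: r6=5-1=4
CMP r6, #1  (cmp 4,1)
BGT L2: taken
after ADD r2, r2, #15: r2=370+15=385
after MUL r2, r2, #16: r2=385*16=6160
after XOR r2, r2, #18: r2=6160^18=6146
after SUB r6, r6, #1: r6=4-1=3
CMP r6, #1  (cmp 3,1)
BGT L2: taken
after ADD r2, r2, #15: r2=6146+15=6161
after MUL r2, r2, #16: r2=6161*16=98576
after XOR r2, r2, #18: r2=98576^18=98562
after SUB r6, r6, #1: r6=3-1=2
CMP r6, #1  (cmp 2,1)
BGT L2: taken
after ADD r2, r2, #15: r2=98562+15=98577
after MUL r2, r2, #16: r2=98577*16=1577232
after XOR r2, r2, #18: r2=1577232^18=1577218
after SUB r6, r6, #1: r6=2-1=1
CMP r6, #1  (cmp 1,1)
BGT L2: not taken
halt.
Total executed instructions: 27.

27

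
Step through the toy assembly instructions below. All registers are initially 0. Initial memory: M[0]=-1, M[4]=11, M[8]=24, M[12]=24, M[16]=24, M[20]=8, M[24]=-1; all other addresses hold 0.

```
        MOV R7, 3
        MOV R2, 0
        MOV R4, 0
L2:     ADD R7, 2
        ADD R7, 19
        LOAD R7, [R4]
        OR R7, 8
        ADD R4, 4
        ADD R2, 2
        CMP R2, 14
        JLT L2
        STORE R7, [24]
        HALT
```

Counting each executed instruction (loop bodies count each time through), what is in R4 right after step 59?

28

after MOV R7, 3: R7=3
after MOV R2, 0: R2=0
after MOV R4, 0: R4=0
after ADD R7, 2: R7=3+2=5
after ADD R7, 19: R7=5+19=24
after LOAD R7, [R4]: R7=M[0]=-1
after OR R7, 8: R7=(-1)|8=-1
after ADD R4, 4: R4=0+4=4
after ADD R2, 2: R2=0+2=2
CMP R2, 14  (cmp 2,14)
JLT L2: taken
after ADD R7, 2: R7=(-1)+2=1
after ADD R7, 19: R7=1+19=20
after LOAD R7, [R4]: R7=M[4]=11
after OR R7, 8: R7=11|8=11
after ADD R4, 4: R4=4+4=8
after ADD R2, 2: R2=2+2=4
CMP R2, 14  (cmp 4,14)
JLT L2: taken
after ADD R7, 2: R7=11+2=13
after ADD R7, 19: R7=13+19=32
after LOAD R7, [R4]: R7=M[8]=24
after OR R7, 8: R7=24|8=24
after ADD R4, 4: R4=8+4=12
after ADD R2, 2: R2=4+2=6
CMP R2, 14  (cmp 6,14)
JLT L2: taken
after ADD R7, 2: R7=24+2=26
after ADD R7, 19: R7=26+19=45
after LOAD R7, [R4]: R7=M[12]=24
after OR R7, 8: R7=24|8=24
after ADD R4, 4: R4=12+4=16
after ADD R2, 2: R2=6+2=8
CMP R2, 14  (cmp 8,14)
JLT L2: taken
after ADD R7, 2: R7=24+2=26
after ADD R7, 19: R7=26+19=45
after LOAD R7, [R4]: R7=M[16]=24
after OR R7, 8: R7=24|8=24
after ADD R4, 4: R4=16+4=20
after ADD R2, 2: R2=8+2=10
CMP R2, 14  (cmp 10,14)
JLT L2: taken
after ADD R7, 2: R7=24+2=26
after ADD R7, 19: R7=26+19=45
after LOAD R7, [R4]: R7=M[20]=8
after OR R7, 8: R7=8|8=8
after ADD R4, 4: R4=20+4=24
after ADD R2, 2: R2=10+2=12
CMP R2, 14  (cmp 12,14)
JLT L2: taken
after ADD R7, 2: R7=8+2=10
after ADD R7, 19: R7=10+19=29
after LOAD R7, [R4]: R7=M[24]=-1
after OR R7, 8: R7=(-1)|8=-1
after ADD R4, 4: R4=24+4=28
after ADD R2, 2: R2=12+2=14
CMP R2, 14  (cmp 14,14)
JLT L2: not taken
After step 59: R4 = 28.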